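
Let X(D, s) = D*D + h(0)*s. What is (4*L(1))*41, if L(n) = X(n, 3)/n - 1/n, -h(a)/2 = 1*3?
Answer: -2952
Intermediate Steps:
h(a) = -6 (h(a) = -2*3 = -6)
X(D, s) = D**2 - 6*s (X(D, s) = D*D - 6*s = D**2 - 6*s)
L(n) = -1/n + (-18 + n**2)/n (L(n) = (n**2 - 6*3)/n - 1/n = (n**2 - 18)/n - 1/n = (-18 + n**2)/n - 1/n = -1/n + (-18 + n**2)/n)
(4*L(1))*41 = (4*(1 - 19/1))*41 = (4*(1 - 19*1))*41 = (4*(1 - 19))*41 = (4*(-18))*41 = -72*41 = -2952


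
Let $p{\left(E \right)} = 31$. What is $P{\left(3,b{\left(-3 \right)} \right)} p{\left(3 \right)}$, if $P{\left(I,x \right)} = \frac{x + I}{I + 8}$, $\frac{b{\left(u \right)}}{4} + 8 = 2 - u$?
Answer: $- \frac{279}{11} \approx -25.364$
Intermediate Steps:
$b{\left(u \right)} = -24 - 4 u$ ($b{\left(u \right)} = -32 + 4 \left(2 - u\right) = -32 - \left(-8 + 4 u\right) = -24 - 4 u$)
$P{\left(I,x \right)} = \frac{I + x}{8 + I}$
$P{\left(3,b{\left(-3 \right)} \right)} p{\left(3 \right)} = \frac{3 - 12}{8 + 3} \cdot 31 = \frac{3 + \left(-24 + 12\right)}{11} \cdot 31 = \frac{3 - 12}{11} \cdot 31 = \frac{1}{11} \left(-9\right) 31 = \left(- \frac{9}{11}\right) 31 = - \frac{279}{11}$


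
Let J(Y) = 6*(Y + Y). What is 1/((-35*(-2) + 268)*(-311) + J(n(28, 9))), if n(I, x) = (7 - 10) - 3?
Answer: -1/105190 ≈ -9.5066e-6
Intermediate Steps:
n(I, x) = -6 (n(I, x) = -3 - 3 = -6)
J(Y) = 12*Y (J(Y) = 6*(2*Y) = 12*Y)
1/((-35*(-2) + 268)*(-311) + J(n(28, 9))) = 1/((-35*(-2) + 268)*(-311) + 12*(-6)) = 1/((70 + 268)*(-311) - 72) = 1/(338*(-311) - 72) = 1/(-105118 - 72) = 1/(-105190) = -1/105190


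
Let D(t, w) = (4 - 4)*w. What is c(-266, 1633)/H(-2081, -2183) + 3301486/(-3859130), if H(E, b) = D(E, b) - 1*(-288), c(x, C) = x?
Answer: -494339137/277857360 ≈ -1.7791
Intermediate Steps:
D(t, w) = 0 (D(t, w) = 0*w = 0)
H(E, b) = 288 (H(E, b) = 0 - 1*(-288) = 0 + 288 = 288)
c(-266, 1633)/H(-2081, -2183) + 3301486/(-3859130) = -266/288 + 3301486/(-3859130) = -266*1/288 + 3301486*(-1/3859130) = -133/144 - 1650743/1929565 = -494339137/277857360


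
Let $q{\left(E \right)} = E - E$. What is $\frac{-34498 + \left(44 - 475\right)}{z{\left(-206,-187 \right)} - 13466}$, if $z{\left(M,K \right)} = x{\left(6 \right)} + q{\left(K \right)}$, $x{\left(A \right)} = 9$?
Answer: $\frac{34929}{13457} \approx 2.5956$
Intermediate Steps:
$q{\left(E \right)} = 0$
$z{\left(M,K \right)} = 9$ ($z{\left(M,K \right)} = 9 + 0 = 9$)
$\frac{-34498 + \left(44 - 475\right)}{z{\left(-206,-187 \right)} - 13466} = \frac{-34498 + \left(44 - 475\right)}{9 - 13466} = \frac{-34498 + \left(44 - 475\right)}{-13457} = \left(-34498 - 431\right) \left(- \frac{1}{13457}\right) = \left(-34929\right) \left(- \frac{1}{13457}\right) = \frac{34929}{13457}$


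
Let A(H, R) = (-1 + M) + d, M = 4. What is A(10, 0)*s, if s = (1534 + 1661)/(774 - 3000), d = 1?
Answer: -2130/371 ≈ -5.7412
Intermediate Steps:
s = -1065/742 (s = 3195/(-2226) = 3195*(-1/2226) = -1065/742 ≈ -1.4353)
A(H, R) = 4 (A(H, R) = (-1 + 4) + 1 = 3 + 1 = 4)
A(10, 0)*s = 4*(-1065/742) = -2130/371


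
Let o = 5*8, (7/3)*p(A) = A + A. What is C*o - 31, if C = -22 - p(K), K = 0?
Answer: -911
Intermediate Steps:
p(A) = 6*A/7 (p(A) = 3*(A + A)/7 = 3*(2*A)/7 = 6*A/7)
o = 40
C = -22 (C = -22 - 6*0/7 = -22 - 1*0 = -22 + 0 = -22)
C*o - 31 = -22*40 - 31 = -880 - 31 = -911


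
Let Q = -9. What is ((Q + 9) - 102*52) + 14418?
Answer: 9114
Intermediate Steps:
((Q + 9) - 102*52) + 14418 = ((-9 + 9) - 102*52) + 14418 = (0 - 5304) + 14418 = -5304 + 14418 = 9114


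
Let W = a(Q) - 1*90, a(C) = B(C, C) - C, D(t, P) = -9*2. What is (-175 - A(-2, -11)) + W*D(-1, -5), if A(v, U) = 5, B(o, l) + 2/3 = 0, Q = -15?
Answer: 1182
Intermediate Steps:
B(o, l) = -2/3 (B(o, l) = -2/3 + 0 = -2/3)
D(t, P) = -18
a(C) = -2/3 - C
W = -227/3 (W = (-2/3 - 1*(-15)) - 1*90 = (-2/3 + 15) - 90 = 43/3 - 90 = -227/3 ≈ -75.667)
(-175 - A(-2, -11)) + W*D(-1, -5) = (-175 - 1*5) - 227/3*(-18) = (-175 - 5) + 1362 = -180 + 1362 = 1182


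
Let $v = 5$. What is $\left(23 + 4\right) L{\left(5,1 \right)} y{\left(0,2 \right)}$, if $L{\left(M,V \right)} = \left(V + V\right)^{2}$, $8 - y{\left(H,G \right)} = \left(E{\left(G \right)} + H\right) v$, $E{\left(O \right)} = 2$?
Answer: $-216$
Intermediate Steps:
$y{\left(H,G \right)} = -2 - 5 H$ ($y{\left(H,G \right)} = 8 - \left(2 + H\right) 5 = 8 - \left(10 + 5 H\right) = -2 - 5 H$)
$L{\left(M,V \right)} = 4 V^{2}$ ($L{\left(M,V \right)} = \left(2 V\right)^{2} = 4 V^{2}$)
$\left(23 + 4\right) L{\left(5,1 \right)} y{\left(0,2 \right)} = \left(23 + 4\right) 4 \cdot 1^{2} \left(-2 - 0\right) = 27 \cdot 4 \cdot 1 \left(-2 + 0\right) = 27 \cdot 4 \left(-2\right) = 108 \left(-2\right) = -216$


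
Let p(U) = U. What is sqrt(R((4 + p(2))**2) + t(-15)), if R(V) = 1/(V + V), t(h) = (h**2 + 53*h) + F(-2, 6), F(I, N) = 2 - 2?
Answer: I*sqrt(82078)/12 ≈ 23.874*I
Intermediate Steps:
F(I, N) = 0
t(h) = h**2 + 53*h (t(h) = (h**2 + 53*h) + 0 = h**2 + 53*h)
R(V) = 1/(2*V)
sqrt(R((4 + p(2))**2) + t(-15)) = sqrt(1/(2*((4 + 2)**2)) - 15*(53 - 15)) = sqrt(1/(2*(6**2)) - 15*38) = sqrt((1/2)/36 - 570) = sqrt((1/2)*(1/36) - 570) = sqrt(1/72 - 570) = sqrt(-41039/72) = I*sqrt(82078)/12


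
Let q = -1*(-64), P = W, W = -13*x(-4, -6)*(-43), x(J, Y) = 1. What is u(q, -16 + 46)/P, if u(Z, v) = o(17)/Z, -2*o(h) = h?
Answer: -17/71552 ≈ -0.00023759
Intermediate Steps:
o(h) = -h/2
W = 559 (W = -13*1*(-43) = -13*(-43) = 559)
P = 559
q = 64
u(Z, v) = -17/(2*Z) (u(Z, v) = (-½*17)/Z = -17/(2*Z))
u(q, -16 + 46)/P = -17/2/64/559 = -17/2*1/64*(1/559) = -17/128*1/559 = -17/71552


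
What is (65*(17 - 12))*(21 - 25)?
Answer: -1300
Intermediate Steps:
(65*(17 - 12))*(21 - 25) = (65*5)*(-4) = 325*(-4) = -1300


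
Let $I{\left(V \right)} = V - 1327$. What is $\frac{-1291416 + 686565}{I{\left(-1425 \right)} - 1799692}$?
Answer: $\frac{604851}{1802444} \approx 0.33557$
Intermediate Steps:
$I{\left(V \right)} = -1327 + V$ ($I{\left(V \right)} = V - 1327 = -1327 + V$)
$\frac{-1291416 + 686565}{I{\left(-1425 \right)} - 1799692} = \frac{-1291416 + 686565}{\left(-1327 - 1425\right) - 1799692} = - \frac{604851}{-2752 - 1799692} = - \frac{604851}{-1802444} = \left(-604851\right) \left(- \frac{1}{1802444}\right) = \frac{604851}{1802444}$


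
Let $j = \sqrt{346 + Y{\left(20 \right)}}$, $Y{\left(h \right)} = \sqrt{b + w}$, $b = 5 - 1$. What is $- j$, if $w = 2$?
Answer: $- \sqrt{346 + \sqrt{6}} \approx -18.667$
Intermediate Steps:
$b = 4$ ($b = 5 - 1 = 4$)
$Y{\left(h \right)} = \sqrt{6}$ ($Y{\left(h \right)} = \sqrt{4 + 2} = \sqrt{6}$)
$j = \sqrt{346 + \sqrt{6}} \approx 18.667$
$- j = - \sqrt{346 + \sqrt{6}}$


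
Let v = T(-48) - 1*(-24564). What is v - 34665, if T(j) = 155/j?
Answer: -485003/48 ≈ -10104.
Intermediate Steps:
v = 1178917/48 (v = 155/(-48) - 1*(-24564) = 155*(-1/48) + 24564 = -155/48 + 24564 = 1178917/48 ≈ 24561.)
v - 34665 = 1178917/48 - 34665 = -485003/48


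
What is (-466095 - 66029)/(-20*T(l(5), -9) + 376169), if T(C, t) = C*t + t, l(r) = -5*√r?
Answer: -200264335276/141634519801 - 478911600*√5/141634519801 ≈ -1.4215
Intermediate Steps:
T(C, t) = t + C*t
(-466095 - 66029)/(-20*T(l(5), -9) + 376169) = (-466095 - 66029)/(-(-180)*(1 - 5*√5) + 376169) = -532124/(-20*(-9 + 45*√5) + 376169) = -532124/((180 - 900*√5) + 376169) = -532124/(376349 - 900*√5)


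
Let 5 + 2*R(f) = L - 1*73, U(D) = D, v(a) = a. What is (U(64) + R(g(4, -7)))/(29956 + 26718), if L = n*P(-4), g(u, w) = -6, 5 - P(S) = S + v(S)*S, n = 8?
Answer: -3/56674 ≈ -5.2934e-5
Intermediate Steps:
P(S) = 5 - S - S² (P(S) = 5 - (S + S*S) = 5 - (S + S²) = 5 + (-S - S²) = 5 - S - S²)
L = -56 (L = 8*(5 - 1*(-4) - 1*(-4)²) = 8*(5 + 4 - 1*16) = 8*(5 + 4 - 16) = 8*(-7) = -56)
R(f) = -67 (R(f) = -5/2 + (-56 - 1*73)/2 = -5/2 + (-56 - 73)/2 = -5/2 + (½)*(-129) = -5/2 - 129/2 = -67)
(U(64) + R(g(4, -7)))/(29956 + 26718) = (64 - 67)/(29956 + 26718) = -3/56674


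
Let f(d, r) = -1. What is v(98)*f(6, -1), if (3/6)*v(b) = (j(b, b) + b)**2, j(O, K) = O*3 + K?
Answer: -480200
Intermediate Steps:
j(O, K) = K + 3*O (j(O, K) = 3*O + K = K + 3*O)
v(b) = 50*b**2 (v(b) = 2*((b + 3*b) + b)**2 = 2*(4*b + b)**2 = 2*(5*b)**2 = 2*(25*b**2) = 50*b**2)
v(98)*f(6, -1) = (50*98**2)*(-1) = (50*9604)*(-1) = 480200*(-1) = -480200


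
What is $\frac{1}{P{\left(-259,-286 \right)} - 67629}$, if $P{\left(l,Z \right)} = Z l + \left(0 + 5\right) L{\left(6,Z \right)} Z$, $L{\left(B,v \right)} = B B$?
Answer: $- \frac{1}{45035} \approx -2.2205 \cdot 10^{-5}$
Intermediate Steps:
$L{\left(B,v \right)} = B^{2}$
$P{\left(l,Z \right)} = 180 Z + Z l$ ($P{\left(l,Z \right)} = Z l + \left(0 + 5\right) 6^{2} Z = Z l + 5 \cdot 36 Z = Z l + 180 Z = 180 Z + Z l$)
$\frac{1}{P{\left(-259,-286 \right)} - 67629} = \frac{1}{- 286 \left(180 - 259\right) - 67629} = \frac{1}{\left(-286\right) \left(-79\right) - 67629} = \frac{1}{22594 - 67629} = \frac{1}{-45035} = - \frac{1}{45035}$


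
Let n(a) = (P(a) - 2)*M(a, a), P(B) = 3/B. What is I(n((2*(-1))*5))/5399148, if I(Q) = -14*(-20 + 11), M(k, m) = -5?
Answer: 21/899858 ≈ 2.3337e-5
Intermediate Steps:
n(a) = 10 - 15/a (n(a) = (3/a - 2)*(-5) = (-2 + 3/a)*(-5) = 10 - 15/a)
I(Q) = 126 (I(Q) = -14*(-9) = 126)
I(n((2*(-1))*5))/5399148 = 126/5399148 = 126*(1/5399148) = 21/899858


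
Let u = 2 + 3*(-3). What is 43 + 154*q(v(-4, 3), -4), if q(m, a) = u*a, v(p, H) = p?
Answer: 4355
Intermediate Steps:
u = -7 (u = 2 - 9 = -7)
q(m, a) = -7*a
43 + 154*q(v(-4, 3), -4) = 43 + 154*(-7*(-4)) = 43 + 154*28 = 43 + 4312 = 4355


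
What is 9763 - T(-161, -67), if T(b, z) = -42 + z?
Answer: 9872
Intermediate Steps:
9763 - T(-161, -67) = 9763 - (-42 - 67) = 9763 - 1*(-109) = 9763 + 109 = 9872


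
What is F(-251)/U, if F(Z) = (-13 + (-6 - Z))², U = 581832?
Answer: 6728/72729 ≈ 0.092508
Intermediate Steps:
F(Z) = (-19 - Z)²
F(-251)/U = (19 - 251)²/581832 = (-232)²*(1/581832) = 53824*(1/581832) = 6728/72729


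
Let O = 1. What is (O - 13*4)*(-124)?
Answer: 6324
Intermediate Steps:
(O - 13*4)*(-124) = (1 - 13*4)*(-124) = (1 - 52)*(-124) = -51*(-124) = 6324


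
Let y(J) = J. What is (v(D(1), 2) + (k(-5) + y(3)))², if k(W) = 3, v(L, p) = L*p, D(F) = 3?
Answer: 144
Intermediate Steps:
(v(D(1), 2) + (k(-5) + y(3)))² = (3*2 + (3 + 3))² = (6 + 6)² = 12² = 144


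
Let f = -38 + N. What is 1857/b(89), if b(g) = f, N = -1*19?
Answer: -619/19 ≈ -32.579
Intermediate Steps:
N = -19
f = -57 (f = -38 - 19 = -57)
b(g) = -57
1857/b(89) = 1857/(-57) = 1857*(-1/57) = -619/19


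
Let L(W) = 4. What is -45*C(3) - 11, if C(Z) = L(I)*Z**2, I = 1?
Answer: -1631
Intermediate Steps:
C(Z) = 4*Z**2
-45*C(3) - 11 = -180*3**2 - 11 = -180*9 - 11 = -45*36 - 11 = -1620 - 11 = -1631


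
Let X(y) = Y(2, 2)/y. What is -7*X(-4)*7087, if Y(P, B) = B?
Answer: 49609/2 ≈ 24805.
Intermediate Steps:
X(y) = 2/y
-7*X(-4)*7087 = -14/(-4)*7087 = -14*(-1)/4*7087 = -7*(-½)*7087 = (7/2)*7087 = 49609/2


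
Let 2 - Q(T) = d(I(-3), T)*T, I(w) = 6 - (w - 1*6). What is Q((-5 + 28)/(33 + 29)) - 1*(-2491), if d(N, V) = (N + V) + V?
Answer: 2390161/961 ≈ 2487.2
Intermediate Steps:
I(w) = 12 - w (I(w) = 6 - (w - 6) = 6 - (-6 + w) = 6 + (6 - w) = 12 - w)
d(N, V) = N + 2*V
Q(T) = 2 - T*(15 + 2*T) (Q(T) = 2 - ((12 - 1*(-3)) + 2*T)*T = 2 - ((12 + 3) + 2*T)*T = 2 - (15 + 2*T)*T = 2 - T*(15 + 2*T))
Q((-5 + 28)/(33 + 29)) - 1*(-2491) = (2 - (-5 + 28)/(33 + 29)*(15 + 2*((-5 + 28)/(33 + 29)))) - 1*(-2491) = (2 - 23/62*(15 + 2*(23/62))) + 2491 = (2 - 23*(1/62)*(15 + 2*(23*(1/62)))) + 2491 = (2 - 1*23/62*(15 + 2*(23/62))) + 2491 = (2 - 1*23/62*(15 + 23/31)) + 2491 = (2 - 1*23/62*488/31) + 2491 = (2 - 5612/961) + 2491 = -3690/961 + 2491 = 2390161/961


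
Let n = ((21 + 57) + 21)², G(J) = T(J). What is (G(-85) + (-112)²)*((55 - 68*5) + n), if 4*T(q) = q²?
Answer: 136556979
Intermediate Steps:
T(q) = q²/4
G(J) = J²/4
n = 9801 (n = (78 + 21)² = 99² = 9801)
(G(-85) + (-112)²)*((55 - 68*5) + n) = ((¼)*(-85)² + (-112)²)*((55 - 68*5) + 9801) = ((¼)*7225 + 12544)*((55 - 340) + 9801) = (7225/4 + 12544)*(-285 + 9801) = (57401/4)*9516 = 136556979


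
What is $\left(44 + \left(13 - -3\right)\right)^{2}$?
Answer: $3600$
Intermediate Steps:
$\left(44 + \left(13 - -3\right)\right)^{2} = \left(44 + \left(13 + 3\right)\right)^{2} = \left(44 + 16\right)^{2} = 60^{2} = 3600$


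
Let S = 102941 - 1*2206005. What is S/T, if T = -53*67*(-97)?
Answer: -2103064/344447 ≈ -6.1056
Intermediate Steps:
S = -2103064 (S = 102941 - 2206005 = -2103064)
T = 344447 (T = -3551*(-97) = 344447)
S/T = -2103064/344447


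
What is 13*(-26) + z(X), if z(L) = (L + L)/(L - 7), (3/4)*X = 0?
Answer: -338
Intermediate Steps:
X = 0 (X = (4/3)*0 = 0)
z(L) = 2*L/(-7 + L) (z(L) = (2*L)/(-7 + L) = 2*L/(-7 + L))
13*(-26) + z(X) = 13*(-26) + 2*0/(-7 + 0) = -338 + 2*0/(-7) = -338 + 2*0*(-⅐) = -338 + 0 = -338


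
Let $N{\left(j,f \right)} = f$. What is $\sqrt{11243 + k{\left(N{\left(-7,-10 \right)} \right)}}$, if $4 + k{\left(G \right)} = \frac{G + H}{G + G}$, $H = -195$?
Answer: $\frac{\sqrt{44997}}{2} \approx 106.06$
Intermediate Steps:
$k{\left(G \right)} = -4 + \frac{-195 + G}{2 G}$ ($k{\left(G \right)} = -4 + \frac{G - 195}{G + G} = -4 + \frac{-195 + G}{2 G}$)
$\sqrt{11243 + k{\left(N{\left(-7,-10 \right)} \right)}} = \sqrt{11243 + \frac{-195 - -70}{2 \left(-10\right)}} = \sqrt{11243 + \frac{1}{2} \left(- \frac{1}{10}\right) \left(-195 + 70\right)} = \sqrt{11243 + \frac{1}{2} \left(- \frac{1}{10}\right) \left(-125\right)} = \sqrt{11243 + \frac{25}{4}} = \sqrt{\frac{44997}{4}} = \frac{\sqrt{44997}}{2}$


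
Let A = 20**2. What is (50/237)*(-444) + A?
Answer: 24200/79 ≈ 306.33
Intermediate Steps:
A = 400
(50/237)*(-444) + A = (50/237)*(-444) + 400 = -7400/79 + 400 = 24200/79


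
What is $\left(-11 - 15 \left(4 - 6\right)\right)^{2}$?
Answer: $361$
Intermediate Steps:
$\left(-11 - 15 \left(4 - 6\right)\right)^{2} = \left(-11 - -30\right)^{2} = \left(-11 + 30\right)^{2} = 19^{2} = 361$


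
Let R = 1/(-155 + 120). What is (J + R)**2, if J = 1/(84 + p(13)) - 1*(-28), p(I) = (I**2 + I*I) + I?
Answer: 290225296/370881 ≈ 782.53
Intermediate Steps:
p(I) = I + 2*I**2 (p(I) = (I**2 + I**2) + I = 2*I**2 + I = I + 2*I**2)
R = -1/35 (R = 1/(-35) = -1/35 ≈ -0.028571)
J = 12181/435 (J = 1/(84 + 13*(1 + 2*13)) - 1*(-28) = 1/(84 + 13*(1 + 26)) + 28 = 1/(84 + 13*27) + 28 = 1/(84 + 351) + 28 = 1/435 + 28 = 12181/435 ≈ 28.002)
(J + R)**2 = (12181/435 - 1/35)**2 = (17036/609)**2 = 290225296/370881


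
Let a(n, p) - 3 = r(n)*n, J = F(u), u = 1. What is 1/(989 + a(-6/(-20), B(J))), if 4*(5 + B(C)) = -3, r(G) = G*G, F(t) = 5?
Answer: 1000/992027 ≈ 0.0010080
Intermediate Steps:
J = 5
r(G) = G**2
B(C) = -23/4 (B(C) = -5 + (1/4)*(-3) = -5 - 3/4 = -23/4)
a(n, p) = 3 + n**3 (a(n, p) = 3 + n**2*n = 3 + n**3)
1/(989 + a(-6/(-20), B(J))) = 1/(989 + (3 + (-6/(-20))**3)) = 1/(989 + (3 + (-6*(-1/20))**3)) = 1/(989 + (3 + (3/10)**3)) = 1/(989 + (3 + 27/1000)) = 1/(989 + 3027/1000) = 1/(992027/1000) = 1000/992027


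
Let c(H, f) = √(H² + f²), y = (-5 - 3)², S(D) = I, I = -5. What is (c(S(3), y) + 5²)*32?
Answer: 800 + 32*√4121 ≈ 2854.2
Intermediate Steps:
S(D) = -5
y = 64 (y = (-8)² = 64)
(c(S(3), y) + 5²)*32 = (√((-5)² + 64²) + 5²)*32 = (√(25 + 4096) + 25)*32 = (√4121 + 25)*32 = (25 + √4121)*32 = 800 + 32*√4121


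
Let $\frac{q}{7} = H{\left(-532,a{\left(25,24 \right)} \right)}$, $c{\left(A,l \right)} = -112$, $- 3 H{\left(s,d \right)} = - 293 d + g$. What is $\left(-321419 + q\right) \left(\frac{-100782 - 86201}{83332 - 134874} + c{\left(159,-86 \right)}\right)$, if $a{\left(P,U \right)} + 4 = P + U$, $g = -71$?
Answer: $\frac{1622586783755}{51542} \approx 3.1481 \cdot 10^{7}$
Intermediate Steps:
$a{\left(P,U \right)} = -4 + P + U$ ($a{\left(P,U \right)} = -4 + \left(P + U\right) = -4 + P + U$)
$H{\left(s,d \right)} = \frac{71}{3} + \frac{293 d}{3}$ ($H{\left(s,d \right)} = - \frac{- 293 d - 71}{3} = - \frac{-71 - 293 d}{3} = \frac{71}{3} + \frac{293 d}{3}$)
$q = \frac{92792}{3}$ ($q = 7 \left(\frac{71}{3} + \frac{293 \left(-4 + 25 + 24\right)}{3}\right) = 7 \left(\frac{71}{3} + \frac{293}{3} \cdot 45\right) = 7 \left(\frac{71}{3} + 4395\right) = 7 \cdot \frac{13256}{3} = \frac{92792}{3} \approx 30931.0$)
$\left(-321419 + q\right) \left(\frac{-100782 - 86201}{83332 - 134874} + c{\left(159,-86 \right)}\right) = \left(-321419 + \frac{92792}{3}\right) \left(\frac{-100782 - 86201}{83332 - 134874} - 112\right) = - \frac{871465 \left(- \frac{186983}{-51542} - 112\right)}{3} = - \frac{871465 \left(\left(-186983\right) \left(- \frac{1}{51542}\right) - 112\right)}{3} = - \frac{871465 \left(\frac{186983}{51542} - 112\right)}{3} = \left(- \frac{871465}{3}\right) \left(- \frac{5585721}{51542}\right) = \frac{1622586783755}{51542}$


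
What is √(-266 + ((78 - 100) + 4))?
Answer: 2*I*√71 ≈ 16.852*I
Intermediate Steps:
√(-266 + ((78 - 100) + 4)) = √(-266 + (-22 + 4)) = √(-266 - 18) = √(-284) = 2*I*√71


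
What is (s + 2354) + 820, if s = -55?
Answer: 3119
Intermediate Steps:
(s + 2354) + 820 = (-55 + 2354) + 820 = 2299 + 820 = 3119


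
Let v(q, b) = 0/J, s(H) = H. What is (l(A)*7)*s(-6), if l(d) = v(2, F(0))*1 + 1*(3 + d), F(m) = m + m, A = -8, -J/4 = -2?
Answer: 210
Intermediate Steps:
J = 8 (J = -4*(-2) = 8)
F(m) = 2*m
v(q, b) = 0 (v(q, b) = 0/8 = 0*(⅛) = 0)
l(d) = 3 + d (l(d) = 0*1 + 1*(3 + d) = 0 + (3 + d) = 3 + d)
(l(A)*7)*s(-6) = ((3 - 8)*7)*(-6) = -5*7*(-6) = -35*(-6) = 210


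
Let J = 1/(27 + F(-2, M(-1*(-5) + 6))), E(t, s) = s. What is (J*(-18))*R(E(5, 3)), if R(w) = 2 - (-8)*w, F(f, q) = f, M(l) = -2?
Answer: -468/25 ≈ -18.720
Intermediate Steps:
R(w) = 2 + 8*w
J = 1/25 (J = 1/(27 - 2) = 1/25 ≈ 0.040000)
(J*(-18))*R(E(5, 3)) = ((1/25)*(-18))*(2 + 8*3) = -18*(2 + 24)/25 = -18/25*26 = -468/25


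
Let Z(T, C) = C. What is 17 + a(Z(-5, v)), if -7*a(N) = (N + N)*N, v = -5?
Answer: 69/7 ≈ 9.8571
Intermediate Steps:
a(N) = -2*N²/7 (a(N) = -(N + N)*N/7 = -2*N*N/7 = -2*N²/7)
17 + a(Z(-5, v)) = 17 - 2/7*(-5)² = 17 - 2/7*25 = 17 - 50/7 = 69/7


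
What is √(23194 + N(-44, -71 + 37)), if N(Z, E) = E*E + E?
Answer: 2*√6079 ≈ 155.94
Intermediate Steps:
N(Z, E) = E + E² (N(Z, E) = E² + E = E + E²)
√(23194 + N(-44, -71 + 37)) = √(23194 + (-71 + 37)*(1 + (-71 + 37))) = √(23194 - 34*(1 - 34)) = √(23194 - 34*(-33)) = √(23194 + 1122) = √24316 = 2*√6079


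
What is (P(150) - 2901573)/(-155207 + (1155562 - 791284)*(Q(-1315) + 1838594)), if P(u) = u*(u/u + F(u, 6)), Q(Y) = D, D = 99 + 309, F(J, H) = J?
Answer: -2878923/669907815349 ≈ -4.2975e-6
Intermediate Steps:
D = 408
Q(Y) = 408
P(u) = u*(1 + u) (P(u) = u*(u/u + u) = u*(1 + u))
(P(150) - 2901573)/(-155207 + (1155562 - 791284)*(Q(-1315) + 1838594)) = (150*(1 + 150) - 2901573)/(-155207 + (1155562 - 791284)*(408 + 1838594)) = (150*151 - 2901573)/(-155207 + 364278*1839002) = (22650 - 2901573)/(-155207 + 669907970556) = -2878923/669907815349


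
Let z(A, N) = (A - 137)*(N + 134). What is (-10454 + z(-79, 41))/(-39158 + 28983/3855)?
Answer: 62006390/50308369 ≈ 1.2325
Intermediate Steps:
z(A, N) = (-137 + A)*(134 + N)
(-10454 + z(-79, 41))/(-39158 + 28983/3855) = (-10454 + (-18358 - 137*41 + 134*(-79) - 79*41))/(-39158 + 28983/3855) = (-10454 + (-18358 - 5617 - 10586 - 3239))/(-39158 + 28983*(1/3855)) = (-10454 - 37800)/(-39158 + 9661/1285) = -48254/(-50308369/1285) = -48254*(-1285/50308369) = 62006390/50308369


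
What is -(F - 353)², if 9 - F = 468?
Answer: -659344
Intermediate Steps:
F = -459 (F = 9 - 1*468 = 9 - 468 = -459)
-(F - 353)² = -(-459 - 353)² = -1*(-812)² = -1*659344 = -659344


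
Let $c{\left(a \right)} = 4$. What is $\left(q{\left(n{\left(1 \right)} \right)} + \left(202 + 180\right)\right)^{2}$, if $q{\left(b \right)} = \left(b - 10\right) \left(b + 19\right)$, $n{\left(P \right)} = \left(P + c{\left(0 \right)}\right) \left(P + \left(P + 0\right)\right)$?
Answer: $145924$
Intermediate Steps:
$n{\left(P \right)} = 2 P \left(4 + P\right)$ ($n{\left(P \right)} = \left(P + 4\right) \left(P + \left(P + 0\right)\right) = \left(4 + P\right) \left(P + P\right) = \left(4 + P\right) 2 P = 2 P \left(4 + P\right)$)
$q{\left(b \right)} = \left(-10 + b\right) \left(19 + b\right)$
$\left(q{\left(n{\left(1 \right)} \right)} + \left(202 + 180\right)\right)^{2} = \left(\left(-190 + \left(2 \cdot 1 \left(4 + 1\right)\right)^{2} + 9 \cdot 2 \cdot 1 \left(4 + 1\right)\right) + \left(202 + 180\right)\right)^{2} = \left(\left(-190 + \left(2 \cdot 1 \cdot 5\right)^{2} + 9 \cdot 2 \cdot 1 \cdot 5\right) + 382\right)^{2} = \left(\left(-190 + 10^{2} + 9 \cdot 10\right) + 382\right)^{2} = \left(\left(-190 + 100 + 90\right) + 382\right)^{2} = \left(0 + 382\right)^{2} = 382^{2} = 145924$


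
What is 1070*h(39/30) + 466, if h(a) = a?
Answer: 1857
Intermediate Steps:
1070*h(39/30) + 466 = 1070*(39/30) + 466 = 1070*(39*(1/30)) + 466 = 1070*(13/10) + 466 = 1391 + 466 = 1857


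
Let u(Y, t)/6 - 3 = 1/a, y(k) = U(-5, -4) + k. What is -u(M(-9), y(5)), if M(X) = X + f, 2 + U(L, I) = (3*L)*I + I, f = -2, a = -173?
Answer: -3108/173 ≈ -17.965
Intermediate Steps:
U(L, I) = -2 + I + 3*I*L (U(L, I) = -2 + ((3*L)*I + I) = -2 + (3*I*L + I) = -2 + (I + 3*I*L) = -2 + I + 3*I*L)
M(X) = -2 + X (M(X) = X - 2 = -2 + X)
y(k) = 54 + k (y(k) = (-2 - 4 + 3*(-4)*(-5)) + k = (-2 - 4 + 60) + k = 54 + k)
u(Y, t) = 3108/173 (u(Y, t) = 18 + 6/(-173) = 18 + 6*(-1/173) = 18 - 6/173 = 3108/173)
-u(M(-9), y(5)) = -1*3108/173 = -3108/173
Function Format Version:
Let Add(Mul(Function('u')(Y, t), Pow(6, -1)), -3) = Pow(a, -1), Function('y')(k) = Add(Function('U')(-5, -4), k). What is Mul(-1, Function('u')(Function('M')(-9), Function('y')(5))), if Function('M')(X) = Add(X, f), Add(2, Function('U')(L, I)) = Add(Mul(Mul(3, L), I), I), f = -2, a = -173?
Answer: Rational(-3108, 173) ≈ -17.965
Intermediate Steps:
Function('U')(L, I) = Add(-2, I, Mul(3, I, L)) (Function('U')(L, I) = Add(-2, Add(Mul(Mul(3, L), I), I)) = Add(-2, Add(Mul(3, I, L), I)) = Add(-2, Add(I, Mul(3, I, L))) = Add(-2, I, Mul(3, I, L)))
Function('M')(X) = Add(-2, X) (Function('M')(X) = Add(X, -2) = Add(-2, X))
Function('y')(k) = Add(54, k) (Function('y')(k) = Add(Add(-2, -4, Mul(3, -4, -5)), k) = Add(Add(-2, -4, 60), k) = Add(54, k))
Function('u')(Y, t) = Rational(3108, 173) (Function('u')(Y, t) = Add(18, Mul(6, Pow(-173, -1))) = Add(18, Mul(6, Rational(-1, 173))) = Add(18, Rational(-6, 173)) = Rational(3108, 173))
Mul(-1, Function('u')(Function('M')(-9), Function('y')(5))) = Mul(-1, Rational(3108, 173)) = Rational(-3108, 173)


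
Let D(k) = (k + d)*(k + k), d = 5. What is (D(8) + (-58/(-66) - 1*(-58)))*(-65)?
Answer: -572455/33 ≈ -17347.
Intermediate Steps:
D(k) = 2*k*(5 + k) (D(k) = (k + 5)*(k + k) = (5 + k)*(2*k) = 2*k*(5 + k))
(D(8) + (-58/(-66) - 1*(-58)))*(-65) = (2*8*(5 + 8) + (-58/(-66) - 1*(-58)))*(-65) = (2*8*13 + (-58*(-1/66) + 58))*(-65) = (208 + (29/33 + 58))*(-65) = (208 + 1943/33)*(-65) = (8807/33)*(-65) = -572455/33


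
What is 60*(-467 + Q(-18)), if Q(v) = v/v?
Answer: -27960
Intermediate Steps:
Q(v) = 1
60*(-467 + Q(-18)) = 60*(-467 + 1) = 60*(-466) = -27960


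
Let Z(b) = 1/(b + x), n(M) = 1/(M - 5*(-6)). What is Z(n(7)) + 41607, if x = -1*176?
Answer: 270903140/6511 ≈ 41607.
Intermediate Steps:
x = -176
n(M) = 1/(30 + M) (n(M) = 1/(M + 30) = 1/(30 + M))
Z(b) = 1/(-176 + b) (Z(b) = 1/(b - 176) = 1/(-176 + b))
Z(n(7)) + 41607 = 1/(-176 + 1/(30 + 7)) + 41607 = 1/(-176 + 1/37) + 41607 = 1/(-6511/37) + 41607 = -37/6511 + 41607 = 270903140/6511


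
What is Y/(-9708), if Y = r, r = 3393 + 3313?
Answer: -3353/4854 ≈ -0.69077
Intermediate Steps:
r = 6706
Y = 6706
Y/(-9708) = 6706/(-9708) = 6706*(-1/9708) = -3353/4854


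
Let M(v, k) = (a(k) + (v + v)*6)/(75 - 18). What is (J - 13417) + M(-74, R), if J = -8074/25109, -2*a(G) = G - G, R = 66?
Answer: -6408447277/477071 ≈ -13433.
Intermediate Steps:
a(G) = 0 (a(G) = -(G - G)/2 = -1/2*0 = 0)
M(v, k) = 4*v/19 (M(v, k) = (0 + (v + v)*6)/(75 - 18) = (0 + (2*v)*6)/57 = (0 + 12*v)*(1/57) = (12*v)*(1/57) = 4*v/19)
J = -8074/25109 (J = -8074*1/25109 = -8074/25109 ≈ -0.32156)
(J - 13417) + M(-74, R) = (-8074/25109 - 13417) + (4/19)*(-74) = -336895527/25109 - 296/19 = -6408447277/477071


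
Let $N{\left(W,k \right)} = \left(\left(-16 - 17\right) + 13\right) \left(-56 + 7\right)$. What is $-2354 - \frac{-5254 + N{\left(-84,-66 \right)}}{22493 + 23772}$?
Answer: $- \frac{108903536}{46265} \approx -2353.9$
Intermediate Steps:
$N{\left(W,k \right)} = 980$ ($N{\left(W,k \right)} = \left(\left(-16 - 17\right) + 13\right) \left(-49\right) = \left(-33 + 13\right) \left(-49\right) = \left(-20\right) \left(-49\right) = 980$)
$-2354 - \frac{-5254 + N{\left(-84,-66 \right)}}{22493 + 23772} = -2354 - \frac{-5254 + 980}{22493 + 23772} = -2354 - - \frac{4274}{46265} = -2354 + \frac{4274}{46265} = - \frac{108903536}{46265}$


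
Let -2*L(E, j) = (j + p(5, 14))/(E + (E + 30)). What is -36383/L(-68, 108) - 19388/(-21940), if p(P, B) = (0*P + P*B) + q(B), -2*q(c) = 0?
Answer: -21153008647/488165 ≈ -43332.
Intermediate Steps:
q(c) = 0 (q(c) = -½*0 = 0)
p(P, B) = B*P (p(P, B) = (0*P + P*B) + 0 = (0 + B*P) + 0 = B*P + 0 = B*P)
L(E, j) = -(70 + j)/(2*(30 + 2*E)) (L(E, j) = -(j + 14*5)/(2*(E + (E + 30))) = -(j + 70)/(2*(E + (30 + E))) = -(70 + j)/(2*(30 + 2*E)))
-36383/L(-68, 108) - 19388/(-21940) = -36383*4*(15 - 68)/(-70 - 1*108) - 19388/(-21940) = -36383*(-212/(-70 - 108)) - 19388*(-1/21940) = -36383/((¼)*(-1/53)*(-178)) + 4847/5485 = -36383/89/106 + 4847/5485 = -36383*106/89 + 4847/5485 = -3856598/89 + 4847/5485 = -21153008647/488165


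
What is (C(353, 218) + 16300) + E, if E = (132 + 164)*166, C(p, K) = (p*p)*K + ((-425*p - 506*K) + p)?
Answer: 26970218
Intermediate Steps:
C(p, K) = -506*K - 424*p + K*p² (C(p, K) = p²*K + ((-506*K - 425*p) + p) = K*p² + (-506*K - 424*p) = -506*K - 424*p + K*p²)
E = 49136 (E = 296*166 = 49136)
(C(353, 218) + 16300) + E = ((-506*218 - 424*353 + 218*353²) + 16300) + 49136 = ((-110308 - 149672 + 218*124609) + 16300) + 49136 = ((-110308 - 149672 + 27164762) + 16300) + 49136 = (26904782 + 16300) + 49136 = 26921082 + 49136 = 26970218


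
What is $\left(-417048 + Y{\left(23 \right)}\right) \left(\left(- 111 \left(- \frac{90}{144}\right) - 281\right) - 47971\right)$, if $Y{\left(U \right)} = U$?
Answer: $\frac{160746873525}{8} \approx 2.0093 \cdot 10^{10}$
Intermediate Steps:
$\left(-417048 + Y{\left(23 \right)}\right) \left(\left(- 111 \left(- \frac{90}{144}\right) - 281\right) - 47971\right) = \left(-417048 + 23\right) \left(\left(- 111 \left(- \frac{90}{144}\right) - 281\right) - 47971\right) = - 417025 \left(\left(- 111 \left(\left(-90\right) \frac{1}{144}\right) - 281\right) - 47971\right) = - 417025 \left(\left(\left(-111\right) \left(- \frac{5}{8}\right) - 281\right) - 47971\right) = - 417025 \left(\left(\frac{555}{8} - 281\right) - 47971\right) = - 417025 \left(- \frac{1693}{8} - 47971\right) = \left(-417025\right) \left(- \frac{385461}{8}\right) = \frac{160746873525}{8}$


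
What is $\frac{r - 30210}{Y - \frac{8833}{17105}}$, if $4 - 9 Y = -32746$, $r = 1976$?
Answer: $- \frac{395134830}{50919023} \approx -7.7601$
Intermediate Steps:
$Y = \frac{32750}{9}$ ($Y = \frac{4}{9} - - \frac{32746}{9} = \frac{4}{9} + \frac{32746}{9} = \frac{32750}{9} \approx 3638.9$)
$\frac{r - 30210}{Y - \frac{8833}{17105}} = \frac{1976 - 30210}{\frac{32750}{9} - \frac{8833}{17105}} = - \frac{28234}{\frac{32750}{9} - \frac{803}{1555}} = - \frac{28234}{\frac{50919023}{13995}} = \left(-28234\right) \frac{13995}{50919023} = - \frac{395134830}{50919023}$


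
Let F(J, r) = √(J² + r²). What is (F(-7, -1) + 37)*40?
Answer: 1480 + 200*√2 ≈ 1762.8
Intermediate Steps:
(F(-7, -1) + 37)*40 = (√((-7)² + (-1)²) + 37)*40 = (√(49 + 1) + 37)*40 = (√50 + 37)*40 = (5*√2 + 37)*40 = (37 + 5*√2)*40 = 1480 + 200*√2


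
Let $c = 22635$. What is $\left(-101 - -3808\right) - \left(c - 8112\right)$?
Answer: $-10816$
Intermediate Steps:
$\left(-101 - -3808\right) - \left(c - 8112\right) = \left(-101 - -3808\right) - \left(22635 - 8112\right) = \left(-101 + 3808\right) - 14523 = 3707 - 14523 = -10816$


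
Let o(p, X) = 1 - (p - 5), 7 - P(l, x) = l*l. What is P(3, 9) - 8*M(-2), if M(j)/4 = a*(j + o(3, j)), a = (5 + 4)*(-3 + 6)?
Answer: -866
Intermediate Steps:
P(l, x) = 7 - l² (P(l, x) = 7 - l*l = 7 - l²)
a = 27 (a = 9*3 = 27)
o(p, X) = 6 - p (o(p, X) = 1 - (-5 + p) = 1 + (5 - p) = 6 - p)
M(j) = 324 + 108*j (M(j) = 4*(27*(j + (6 - 1*3))) = 4*(27*(j + (6 - 3))) = 4*(27*(j + 3)) = 4*(27*(3 + j)) = 4*(81 + 27*j) = 324 + 108*j)
P(3, 9) - 8*M(-2) = (7 - 1*3²) - 8*(324 + 108*(-2)) = (7 - 1*9) - 8*(324 - 216) = (7 - 9) - 8*108 = -2 - 864 = -866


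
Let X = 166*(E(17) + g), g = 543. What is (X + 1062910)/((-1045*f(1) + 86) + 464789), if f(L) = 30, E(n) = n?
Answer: 231174/86705 ≈ 2.6662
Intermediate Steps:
X = 92960 (X = 166*(17 + 543) = 166*560 = 92960)
(X + 1062910)/((-1045*f(1) + 86) + 464789) = (92960 + 1062910)/((-1045*30 + 86) + 464789) = 1155870/((-31350 + 86) + 464789) = 1155870/(-31264 + 464789) = 1155870/433525 = 1155870*(1/433525) = 231174/86705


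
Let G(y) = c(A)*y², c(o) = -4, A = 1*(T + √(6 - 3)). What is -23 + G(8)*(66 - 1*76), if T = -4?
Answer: 2537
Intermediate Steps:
A = -4 + √3 (A = 1*(-4 + √(6 - 3)) = 1*(-4 + √3) = -4 + √3 ≈ -2.2679)
G(y) = -4*y²
-23 + G(8)*(66 - 1*76) = -23 + (-4*8²)*(66 - 1*76) = -23 + (-4*64)*(66 - 76) = -23 - 256*(-10) = -23 + 2560 = 2537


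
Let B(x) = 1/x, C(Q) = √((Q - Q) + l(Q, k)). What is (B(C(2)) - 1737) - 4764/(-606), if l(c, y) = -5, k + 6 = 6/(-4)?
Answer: -174643/101 - I*√5/5 ≈ -1729.1 - 0.44721*I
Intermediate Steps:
k = -15/2 (k = -6 + 6/(-4) = -6 + 6*(-¼) = -6 - 3/2 = -15/2 ≈ -7.5000)
C(Q) = I*√5 (C(Q) = √((Q - Q) - 5) = √(0 - 5) = √(-5) = I*√5)
(B(C(2)) - 1737) - 4764/(-606) = (1/(I*√5) - 1737) - 4764/(-606) = (-I*√5/5 - 1737) - 4764*(-1)/606 = (-1737 - I*√5/5) - 1*(-794/101) = (-1737 - I*√5/5) + 794/101 = -174643/101 - I*√5/5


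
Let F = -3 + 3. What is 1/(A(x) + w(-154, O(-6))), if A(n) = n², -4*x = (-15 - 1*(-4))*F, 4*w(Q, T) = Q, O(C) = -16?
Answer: -2/77 ≈ -0.025974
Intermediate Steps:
F = 0
w(Q, T) = Q/4
x = 0 (x = -(-15 - 1*(-4))*0/4 = -(-15 + 4)*0/4 = -(-11)*0/4 = -¼*0 = 0)
1/(A(x) + w(-154, O(-6))) = 1/(0² + (¼)*(-154)) = 1/(0 - 77/2) = 1/(-77/2) = -2/77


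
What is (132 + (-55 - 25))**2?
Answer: 2704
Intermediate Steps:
(132 + (-55 - 25))**2 = (132 - 80)**2 = 52**2 = 2704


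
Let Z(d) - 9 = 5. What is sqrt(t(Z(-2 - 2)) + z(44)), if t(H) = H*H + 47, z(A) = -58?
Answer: sqrt(185) ≈ 13.601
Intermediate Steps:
Z(d) = 14 (Z(d) = 9 + 5 = 14)
t(H) = 47 + H**2 (t(H) = H**2 + 47 = 47 + H**2)
sqrt(t(Z(-2 - 2)) + z(44)) = sqrt((47 + 14**2) - 58) = sqrt((47 + 196) - 58) = sqrt(243 - 58) = sqrt(185)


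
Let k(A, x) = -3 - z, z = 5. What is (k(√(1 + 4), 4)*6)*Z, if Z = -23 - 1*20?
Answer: 2064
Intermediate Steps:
k(A, x) = -8 (k(A, x) = -3 - 1*5 = -3 - 5 = -8)
Z = -43 (Z = -23 - 20 = -43)
(k(√(1 + 4), 4)*6)*Z = -8*6*(-43) = -48*(-43) = 2064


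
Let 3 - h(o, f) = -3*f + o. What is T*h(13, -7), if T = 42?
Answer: -1302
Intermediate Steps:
h(o, f) = 3 - o + 3*f (h(o, f) = 3 - (-3*f + o) = 3 - (o - 3*f) = 3 + (-o + 3*f) = 3 - o + 3*f)
T*h(13, -7) = 42*(3 - 1*13 + 3*(-7)) = 42*(3 - 13 - 21) = 42*(-31) = -1302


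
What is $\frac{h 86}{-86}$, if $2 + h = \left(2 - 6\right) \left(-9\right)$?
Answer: $-34$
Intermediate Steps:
$h = 34$ ($h = -2 + \left(2 - 6\right) \left(-9\right) = -2 - -36 = -2 + 36 = 34$)
$\frac{h 86}{-86} = \frac{34 \cdot 86}{-86} = 2924 \left(- \frac{1}{86}\right) = -34$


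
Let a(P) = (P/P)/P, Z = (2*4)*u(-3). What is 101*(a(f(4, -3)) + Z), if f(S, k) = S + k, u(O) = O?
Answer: -2323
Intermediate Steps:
Z = -24 (Z = (2*4)*(-3) = 8*(-3) = -24)
a(P) = 1/P
101*(a(f(4, -3)) + Z) = 101*(1/(4 - 3) - 24) = 101*(1/1 - 24) = 101*(1 - 24) = 101*(-23) = -2323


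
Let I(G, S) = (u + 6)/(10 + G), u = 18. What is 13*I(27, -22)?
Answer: 312/37 ≈ 8.4324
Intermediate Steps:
I(G, S) = 24/(10 + G) (I(G, S) = (18 + 6)/(10 + G) = 24/(10 + G))
13*I(27, -22) = 13*(24/(10 + 27)) = 13*(24/37) = 312/37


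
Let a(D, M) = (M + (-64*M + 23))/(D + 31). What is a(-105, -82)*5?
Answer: -25945/74 ≈ -350.61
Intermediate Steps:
a(D, M) = (23 - 63*M)/(31 + D) (a(D, M) = (M + (23 - 64*M))/(31 + D) = (23 - 63*M)/(31 + D))
a(-105, -82)*5 = ((23 - 63*(-82))/(31 - 105))*5 = ((23 + 5166)/(-74))*5 = -1/74*5189*5 = -5189/74*5 = -25945/74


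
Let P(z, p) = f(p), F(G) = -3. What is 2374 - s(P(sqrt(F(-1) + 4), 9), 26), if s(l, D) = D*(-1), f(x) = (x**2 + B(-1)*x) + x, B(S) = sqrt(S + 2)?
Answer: 2400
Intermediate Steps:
B(S) = sqrt(2 + S)
f(x) = x**2 + 2*x (f(x) = (x**2 + sqrt(2 - 1)*x) + x = (x**2 + sqrt(1)*x) + x = (x**2 + 1*x) + x = (x**2 + x) + x = (x + x**2) + x = x**2 + 2*x)
P(z, p) = p*(2 + p)
s(l, D) = -D
2374 - s(P(sqrt(F(-1) + 4), 9), 26) = 2374 - (-1)*26 = 2374 - 1*(-26) = 2374 + 26 = 2400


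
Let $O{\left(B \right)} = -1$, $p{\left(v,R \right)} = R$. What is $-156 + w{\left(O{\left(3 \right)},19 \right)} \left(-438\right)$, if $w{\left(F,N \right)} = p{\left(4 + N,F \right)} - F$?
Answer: $-156$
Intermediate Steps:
$w{\left(F,N \right)} = 0$ ($w{\left(F,N \right)} = F - F = 0$)
$-156 + w{\left(O{\left(3 \right)},19 \right)} \left(-438\right) = -156 + 0 \left(-438\right) = -156 + 0 = -156$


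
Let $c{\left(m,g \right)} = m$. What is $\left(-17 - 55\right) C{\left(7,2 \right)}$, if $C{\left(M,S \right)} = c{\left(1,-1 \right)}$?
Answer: $-72$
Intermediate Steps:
$C{\left(M,S \right)} = 1$
$\left(-17 - 55\right) C{\left(7,2 \right)} = \left(-17 - 55\right) 1 = \left(-72\right) 1 = -72$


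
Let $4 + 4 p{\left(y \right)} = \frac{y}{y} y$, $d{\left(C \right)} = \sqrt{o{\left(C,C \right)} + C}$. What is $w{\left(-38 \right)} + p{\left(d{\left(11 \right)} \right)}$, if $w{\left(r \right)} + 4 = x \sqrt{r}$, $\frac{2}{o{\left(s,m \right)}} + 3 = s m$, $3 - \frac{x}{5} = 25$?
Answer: $-5 + \frac{5 \sqrt{1534}}{236} - 110 i \sqrt{38} \approx -4.1702 - 678.09 i$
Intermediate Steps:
$x = -110$ ($x = 15 - 125 = -110$)
$o{\left(s,m \right)} = \frac{2}{-3 + m s}$ ($o{\left(s,m \right)} = \frac{2}{-3 + s m} = \frac{2}{-3 + m s}$)
$w{\left(r \right)} = -4 - 110 \sqrt{r}$
$d{\left(C \right)} = \sqrt{C + \frac{2}{-3 + C^{2}}}$ ($d{\left(C \right)} = \sqrt{\frac{2}{-3 + C C} + C} = \sqrt{\frac{2}{-3 + C^{2}} + C} = \sqrt{C + \frac{2}{-3 + C^{2}}}$)
$p{\left(y \right)} = -1 + \frac{y}{4}$ ($p{\left(y \right)} = -1 + \frac{\frac{y}{y} y}{4} = -1 + \frac{1 y}{4} = -1 + \frac{y}{4}$)
$w{\left(-38 \right)} + p{\left(d{\left(11 \right)} \right)} = \left(-4 - 110 \sqrt{-38}\right) - \left(1 - \frac{\sqrt{\frac{2 + 11 \left(-3 + 11^{2}\right)}{-3 + 11^{2}}}}{4}\right) = \left(-4 - 110 i \sqrt{38}\right) - \left(1 - \frac{\sqrt{\frac{2 + 11 \left(-3 + 121\right)}{-3 + 121}}}{4}\right) = \left(-4 - 110 i \sqrt{38}\right) - \left(1 - \frac{\sqrt{\frac{2 + 11 \cdot 118}{118}}}{4}\right) = \left(-4 - 110 i \sqrt{38}\right) - \left(1 - \frac{\sqrt{\frac{2 + 1298}{118}}}{4}\right) = \left(-4 - 110 i \sqrt{38}\right) - \left(1 - \frac{\sqrt{\frac{1}{118} \cdot 1300}}{4}\right) = \left(-4 - 110 i \sqrt{38}\right) - \left(1 - \frac{\sqrt{\frac{650}{59}}}{4}\right) = \left(-4 - 110 i \sqrt{38}\right) - \left(1 - \frac{\frac{5}{59} \sqrt{1534}}{4}\right) = \left(-4 - 110 i \sqrt{38}\right) - \left(1 - \frac{5 \sqrt{1534}}{236}\right) = -5 + \frac{5 \sqrt{1534}}{236} - 110 i \sqrt{38}$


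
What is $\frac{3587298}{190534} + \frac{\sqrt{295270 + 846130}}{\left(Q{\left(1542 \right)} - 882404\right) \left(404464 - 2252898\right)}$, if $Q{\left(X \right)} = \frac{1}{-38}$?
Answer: $\frac{1793649}{95267} + \frac{10 \sqrt{11414}}{1631065603979} \approx 18.828$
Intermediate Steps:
$Q{\left(X \right)} = - \frac{1}{38}$
$\frac{3587298}{190534} + \frac{\sqrt{295270 + 846130}}{\left(Q{\left(1542 \right)} - 882404\right) \left(404464 - 2252898\right)} = \frac{3587298}{190534} + \frac{\sqrt{295270 + 846130}}{\left(- \frac{1}{38} - 882404\right) \left(404464 - 2252898\right)} = 3587298 \cdot \frac{1}{190534} + \frac{\sqrt{1141400}}{\left(- \frac{33531353}{38}\right) \left(-1848434\right)} = \frac{1793649}{95267} + \frac{10 \sqrt{11414}}{1631065603979}$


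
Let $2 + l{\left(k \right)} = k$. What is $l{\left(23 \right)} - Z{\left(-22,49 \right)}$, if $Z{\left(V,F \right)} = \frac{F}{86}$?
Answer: $\frac{1757}{86} \approx 20.43$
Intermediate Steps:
$Z{\left(V,F \right)} = \frac{F}{86}$ ($Z{\left(V,F \right)} = F \frac{1}{86} = \frac{F}{86}$)
$l{\left(k \right)} = -2 + k$
$l{\left(23 \right)} - Z{\left(-22,49 \right)} = \left(-2 + 23\right) - \frac{1}{86} \cdot 49 = 21 - \frac{49}{86} = \frac{1757}{86}$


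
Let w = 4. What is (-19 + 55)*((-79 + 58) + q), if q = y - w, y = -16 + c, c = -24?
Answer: -2340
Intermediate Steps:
y = -40 (y = -16 - 24 = -40)
q = -44 (q = -40 - 1*4 = -40 - 4 = -44)
(-19 + 55)*((-79 + 58) + q) = (-19 + 55)*((-79 + 58) - 44) = 36*(-21 - 44) = 36*(-65) = -2340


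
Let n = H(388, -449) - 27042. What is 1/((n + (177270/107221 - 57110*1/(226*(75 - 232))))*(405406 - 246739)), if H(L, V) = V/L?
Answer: -738056611268/3166513002593839612215 ≈ -2.3308e-10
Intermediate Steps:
n = -10492745/388 (n = -449/388 - 27042 = -10492745/388 ≈ -27043.)
1/((n + (177270/107221 - 57110*1/(226*(75 - 232))))*(405406 - 246739)) = 1/((-10492745/388 + (177270/107221 - 57110*1/(226*(75 - 232))))*(405406 - 246739)) = 1/((-10492745/388 + (177270*(1/107221) - 57110/((-157*226))))*158667) = 1/((-10492745/388 + (177270/107221 - 57110/(-35482)))*158667) = 1/((-10492745/388 + (177270/107221 - 57110*(-1/35482)))*158667) = 1/((-10492745/388 + (177270/107221 + 28555/17741))*158667) = 1/((-10492745/388 + 6206642725/1902207761)*158667) = 1/(-19956972795816645/738056611268*158667) = 1/(-3166513002593839612215/738056611268) = -738056611268/3166513002593839612215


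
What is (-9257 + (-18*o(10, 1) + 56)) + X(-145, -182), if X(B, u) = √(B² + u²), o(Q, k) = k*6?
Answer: -9309 + √54149 ≈ -9076.3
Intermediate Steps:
o(Q, k) = 6*k
(-9257 + (-18*o(10, 1) + 56)) + X(-145, -182) = (-9257 + (-108 + 56)) + √((-145)² + (-182)²) = (-9257 + (-18*6 + 56)) + √(21025 + 33124) = (-9257 + (-108 + 56)) + √54149 = (-9257 - 52) + √54149 = -9309 + √54149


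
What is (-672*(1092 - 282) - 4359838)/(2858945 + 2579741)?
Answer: -2452079/2719343 ≈ -0.90172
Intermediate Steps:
(-672*(1092 - 282) - 4359838)/(2858945 + 2579741) = (-672*810 - 4359838)/5438686 = (-544320 - 4359838)*(1/5438686) = -4904158*1/5438686 = -2452079/2719343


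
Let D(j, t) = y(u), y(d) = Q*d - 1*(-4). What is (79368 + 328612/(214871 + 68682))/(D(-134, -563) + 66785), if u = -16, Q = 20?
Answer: 22505363116/18847484357 ≈ 1.1941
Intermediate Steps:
y(d) = 4 + 20*d (y(d) = 20*d - 1*(-4) = 20*d + 4 = 4 + 20*d)
D(j, t) = -316 (D(j, t) = 4 + 20*(-16) = 4 - 320 = -316)
(79368 + 328612/(214871 + 68682))/(D(-134, -563) + 66785) = (79368 + 328612/(214871 + 68682))/(-316 + 66785) = (79368 + 328612/283553)/66469 = (79368 + 328612*(1/283553))*(1/66469) = (79368 + 328612/283553)*(1/66469) = (22505363116/283553)*(1/66469) = 22505363116/18847484357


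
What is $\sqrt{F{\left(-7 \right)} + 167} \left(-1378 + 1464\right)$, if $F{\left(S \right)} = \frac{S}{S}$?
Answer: $172 \sqrt{42} \approx 1114.7$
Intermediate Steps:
$F{\left(S \right)} = 1$
$\sqrt{F{\left(-7 \right)} + 167} \left(-1378 + 1464\right) = \sqrt{1 + 167} \left(-1378 + 1464\right) = \sqrt{168} \cdot 86 = 2 \sqrt{42} \cdot 86 = 172 \sqrt{42}$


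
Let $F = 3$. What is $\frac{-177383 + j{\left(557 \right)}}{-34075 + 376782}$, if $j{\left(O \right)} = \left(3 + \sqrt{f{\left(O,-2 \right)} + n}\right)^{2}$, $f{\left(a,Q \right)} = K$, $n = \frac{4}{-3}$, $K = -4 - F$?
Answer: $- \frac{532147}{1028121} + \frac{10 i \sqrt{3}}{342707} \approx -0.51759 + 5.054 \cdot 10^{-5} i$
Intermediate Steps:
$K = -7$ ($K = -4 - 3 = -7$)
$n = - \frac{4}{3}$ ($n = 4 \left(- \frac{1}{3}\right) = - \frac{4}{3} \approx -1.3333$)
$f{\left(a,Q \right)} = -7$
$j{\left(O \right)} = \left(3 + \frac{5 i \sqrt{3}}{3}\right)^{2}$ ($j{\left(O \right)} = \left(3 + \sqrt{-7 - \frac{4}{3}}\right)^{2} = \left(3 + \sqrt{- \frac{25}{3}}\right)^{2} = \left(3 + \frac{5 i \sqrt{3}}{3}\right)^{2}$)
$\frac{-177383 + j{\left(557 \right)}}{-34075 + 376782} = \frac{-177383 + \left(\frac{2}{3} + 10 i \sqrt{3}\right)}{-34075 + 376782} = \frac{- \frac{532147}{3} + 10 i \sqrt{3}}{342707} = \left(- \frac{532147}{3} + 10 i \sqrt{3}\right) \frac{1}{342707} = - \frac{532147}{1028121} + \frac{10 i \sqrt{3}}{342707}$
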